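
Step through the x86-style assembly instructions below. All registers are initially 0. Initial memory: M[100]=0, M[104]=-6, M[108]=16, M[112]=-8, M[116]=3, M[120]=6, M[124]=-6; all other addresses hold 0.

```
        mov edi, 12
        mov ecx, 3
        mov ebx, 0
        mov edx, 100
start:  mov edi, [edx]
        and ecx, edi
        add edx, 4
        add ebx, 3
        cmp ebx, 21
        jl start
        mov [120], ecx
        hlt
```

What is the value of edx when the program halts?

after mov edi, 12: edi=12
after mov ecx, 3: ecx=3
after mov ebx, 0: ebx=0
after mov edx, 100: edx=100
after mov edi, [edx]: edi=M[100]=0
after and ecx, edi: ecx=3&0=0
after add edx, 4: edx=100+4=104
after add ebx, 3: ebx=0+3=3
cmp ebx, 21  (cmp 3,21)
jl start: taken
after mov edi, [edx]: edi=M[104]=-6
after and ecx, edi: ecx=0&(-6)=0
after add edx, 4: edx=104+4=108
after add ebx, 3: ebx=3+3=6
cmp ebx, 21  (cmp 6,21)
jl start: taken
after mov edi, [edx]: edi=M[108]=16
after and ecx, edi: ecx=0&16=0
after add edx, 4: edx=108+4=112
after add ebx, 3: ebx=6+3=9
cmp ebx, 21  (cmp 9,21)
jl start: taken
after mov edi, [edx]: edi=M[112]=-8
after and ecx, edi: ecx=0&(-8)=0
after add edx, 4: edx=112+4=116
after add ebx, 3: ebx=9+3=12
cmp ebx, 21  (cmp 12,21)
jl start: taken
after mov edi, [edx]: edi=M[116]=3
after and ecx, edi: ecx=0&3=0
after add edx, 4: edx=116+4=120
after add ebx, 3: ebx=12+3=15
cmp ebx, 21  (cmp 15,21)
jl start: taken
after mov edi, [edx]: edi=M[120]=6
after and ecx, edi: ecx=0&6=0
after add edx, 4: edx=120+4=124
after add ebx, 3: ebx=15+3=18
cmp ebx, 21  (cmp 18,21)
jl start: taken
after mov edi, [edx]: edi=M[124]=-6
after and ecx, edi: ecx=0&(-6)=0
after add edx, 4: edx=124+4=128
after add ebx, 3: ebx=18+3=21
cmp ebx, 21  (cmp 21,21)
jl start: not taken
mov [120], ecx → M[120]=0
halt.

128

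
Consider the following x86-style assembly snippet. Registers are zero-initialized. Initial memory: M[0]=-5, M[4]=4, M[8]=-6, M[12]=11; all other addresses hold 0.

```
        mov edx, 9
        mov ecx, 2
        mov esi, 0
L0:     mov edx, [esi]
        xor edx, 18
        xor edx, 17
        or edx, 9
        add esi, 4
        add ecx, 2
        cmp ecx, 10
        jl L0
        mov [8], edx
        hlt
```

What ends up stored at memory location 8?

edx=9
ecx=2
esi=0
edx=M[0]=-5
edx=(-5)^18=-23
edx=(-23)^17=-8
edx=(-8)|9=-7
esi=0+4=4
ecx=2+2=4
cmp ecx, 10  (cmp 4,10)
jl L0: taken
edx=M[4]=4
edx=4^18=22
edx=22^17=7
edx=7|9=15
esi=4+4=8
ecx=4+2=6
cmp ecx, 10  (cmp 6,10)
jl L0: taken
edx=M[8]=-6
edx=(-6)^18=-24
edx=(-24)^17=-7
edx=(-7)|9=-7
esi=8+4=12
ecx=6+2=8
cmp ecx, 10  (cmp 8,10)
jl L0: taken
edx=M[12]=11
edx=11^18=25
edx=25^17=8
edx=8|9=9
esi=12+4=16
ecx=8+2=10
cmp ecx, 10  (cmp 10,10)
jl L0: not taken
mov [8], edx → M[8]=9
halt.

9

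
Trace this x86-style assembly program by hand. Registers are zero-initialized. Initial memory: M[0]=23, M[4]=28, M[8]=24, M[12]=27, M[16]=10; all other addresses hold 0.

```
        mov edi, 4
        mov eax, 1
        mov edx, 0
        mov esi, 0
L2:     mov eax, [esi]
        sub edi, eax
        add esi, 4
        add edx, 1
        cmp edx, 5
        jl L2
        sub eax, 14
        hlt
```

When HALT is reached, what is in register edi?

-108

edi=4
eax=1
edx=0
esi=0
eax=M[0]=23
edi=4-23=-19
esi=0+4=4
edx=0+1=1
cmp edx, 5  (cmp 1,5)
jl L2: taken
eax=M[4]=28
edi=(-19)-28=-47
esi=4+4=8
edx=1+1=2
cmp edx, 5  (cmp 2,5)
jl L2: taken
eax=M[8]=24
edi=(-47)-24=-71
esi=8+4=12
edx=2+1=3
cmp edx, 5  (cmp 3,5)
jl L2: taken
eax=M[12]=27
edi=(-71)-27=-98
esi=12+4=16
edx=3+1=4
cmp edx, 5  (cmp 4,5)
jl L2: taken
eax=M[16]=10
edi=(-98)-10=-108
esi=16+4=20
edx=4+1=5
cmp edx, 5  (cmp 5,5)
jl L2: not taken
eax=10-14=-4
halt.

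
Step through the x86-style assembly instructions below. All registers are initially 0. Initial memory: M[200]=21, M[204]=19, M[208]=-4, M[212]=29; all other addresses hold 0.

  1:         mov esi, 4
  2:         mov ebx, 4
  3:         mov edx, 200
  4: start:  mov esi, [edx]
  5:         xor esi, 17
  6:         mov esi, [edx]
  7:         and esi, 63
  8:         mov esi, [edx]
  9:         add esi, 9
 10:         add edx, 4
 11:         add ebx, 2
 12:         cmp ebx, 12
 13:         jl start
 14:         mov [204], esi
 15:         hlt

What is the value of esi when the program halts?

38

after mov esi, 4: esi=4
after mov ebx, 4: ebx=4
after mov edx, 200: edx=200
after mov esi, [edx]: esi=M[200]=21
after xor esi, 17: esi=21^17=4
after mov esi, [edx]: esi=M[200]=21
after and esi, 63: esi=21&63=21
after mov esi, [edx]: esi=M[200]=21
after add esi, 9: esi=21+9=30
after add edx, 4: edx=200+4=204
after add ebx, 2: ebx=4+2=6
cmp ebx, 12  (cmp 6,12)
jl start: taken
after mov esi, [edx]: esi=M[204]=19
after xor esi, 17: esi=19^17=2
after mov esi, [edx]: esi=M[204]=19
after and esi, 63: esi=19&63=19
after mov esi, [edx]: esi=M[204]=19
after add esi, 9: esi=19+9=28
after add edx, 4: edx=204+4=208
after add ebx, 2: ebx=6+2=8
cmp ebx, 12  (cmp 8,12)
jl start: taken
after mov esi, [edx]: esi=M[208]=-4
after xor esi, 17: esi=(-4)^17=-19
after mov esi, [edx]: esi=M[208]=-4
after and esi, 63: esi=(-4)&63=60
after mov esi, [edx]: esi=M[208]=-4
after add esi, 9: esi=(-4)+9=5
after add edx, 4: edx=208+4=212
after add ebx, 2: ebx=8+2=10
cmp ebx, 12  (cmp 10,12)
jl start: taken
after mov esi, [edx]: esi=M[212]=29
after xor esi, 17: esi=29^17=12
after mov esi, [edx]: esi=M[212]=29
after and esi, 63: esi=29&63=29
after mov esi, [edx]: esi=M[212]=29
after add esi, 9: esi=29+9=38
after add edx, 4: edx=212+4=216
after add ebx, 2: ebx=10+2=12
cmp ebx, 12  (cmp 12,12)
jl start: not taken
mov [204], esi → M[204]=38
halt.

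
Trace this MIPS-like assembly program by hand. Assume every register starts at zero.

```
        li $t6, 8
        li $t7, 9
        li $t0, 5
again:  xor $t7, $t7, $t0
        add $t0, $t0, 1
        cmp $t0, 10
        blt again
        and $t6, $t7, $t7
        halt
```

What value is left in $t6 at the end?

li $t6, 8 → $t6=8
li $t7, 9 → $t7=9
li $t0, 5 → $t0=5
xor $t7, $t7, $t0 → $t7=9^5=12
add $t0, $t0, 1 → $t0=5+1=6
cmp $t0, 10  (cmp 6,10)
blt again: taken
xor $t7, $t7, $t0 → $t7=12^6=10
add $t0, $t0, 1 → $t0=6+1=7
cmp $t0, 10  (cmp 7,10)
blt again: taken
xor $t7, $t7, $t0 → $t7=10^7=13
add $t0, $t0, 1 → $t0=7+1=8
cmp $t0, 10  (cmp 8,10)
blt again: taken
xor $t7, $t7, $t0 → $t7=13^8=5
add $t0, $t0, 1 → $t0=8+1=9
cmp $t0, 10  (cmp 9,10)
blt again: taken
xor $t7, $t7, $t0 → $t7=5^9=12
add $t0, $t0, 1 → $t0=9+1=10
cmp $t0, 10  (cmp 10,10)
blt again: not taken
and $t6, $t7, $t7 → $t6=12&12=12
halt.

12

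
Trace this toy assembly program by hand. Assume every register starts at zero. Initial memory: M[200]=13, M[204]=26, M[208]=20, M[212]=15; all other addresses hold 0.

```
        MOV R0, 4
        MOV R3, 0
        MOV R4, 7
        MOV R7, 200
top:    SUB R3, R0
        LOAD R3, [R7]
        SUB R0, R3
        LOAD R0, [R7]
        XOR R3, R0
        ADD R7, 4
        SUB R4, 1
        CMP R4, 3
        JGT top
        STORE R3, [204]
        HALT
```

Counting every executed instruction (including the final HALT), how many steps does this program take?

42

MOV R0, 4 → R0=4
MOV R3, 0 → R3=0
MOV R4, 7 → R4=7
MOV R7, 200 → R7=200
SUB R3, R0 → R3=0-4=-4
LOAD R3, [R7] → R3=M[200]=13
SUB R0, R3 → R0=4-13=-9
LOAD R0, [R7] → R0=M[200]=13
XOR R3, R0 → R3=13^13=0
ADD R7, 4 → R7=200+4=204
SUB R4, 1 → R4=7-1=6
CMP R4, 3  (cmp 6,3)
JGT top: taken
SUB R3, R0 → R3=0-13=-13
LOAD R3, [R7] → R3=M[204]=26
SUB R0, R3 → R0=13-26=-13
LOAD R0, [R7] → R0=M[204]=26
XOR R3, R0 → R3=26^26=0
ADD R7, 4 → R7=204+4=208
SUB R4, 1 → R4=6-1=5
CMP R4, 3  (cmp 5,3)
JGT top: taken
SUB R3, R0 → R3=0-26=-26
LOAD R3, [R7] → R3=M[208]=20
SUB R0, R3 → R0=26-20=6
LOAD R0, [R7] → R0=M[208]=20
XOR R3, R0 → R3=20^20=0
ADD R7, 4 → R7=208+4=212
SUB R4, 1 → R4=5-1=4
CMP R4, 3  (cmp 4,3)
JGT top: taken
SUB R3, R0 → R3=0-20=-20
LOAD R3, [R7] → R3=M[212]=15
SUB R0, R3 → R0=20-15=5
LOAD R0, [R7] → R0=M[212]=15
XOR R3, R0 → R3=15^15=0
ADD R7, 4 → R7=212+4=216
SUB R4, 1 → R4=4-1=3
CMP R4, 3  (cmp 3,3)
JGT top: not taken
STORE R3, [204] → M[204]=0
halt.
Total executed instructions: 42.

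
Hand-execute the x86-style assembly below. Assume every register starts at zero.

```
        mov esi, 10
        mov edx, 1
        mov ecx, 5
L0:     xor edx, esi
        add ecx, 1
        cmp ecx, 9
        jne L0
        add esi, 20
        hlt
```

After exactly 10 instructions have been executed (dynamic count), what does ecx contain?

7

mov esi, 10 → esi=10
mov edx, 1 → edx=1
mov ecx, 5 → ecx=5
xor edx, esi → edx=1^10=11
add ecx, 1 → ecx=5+1=6
cmp ecx, 9  (cmp 6,9)
jne L0: taken
xor edx, esi → edx=11^10=1
add ecx, 1 → ecx=6+1=7
cmp ecx, 9  (cmp 7,9)
After step 10: ecx = 7.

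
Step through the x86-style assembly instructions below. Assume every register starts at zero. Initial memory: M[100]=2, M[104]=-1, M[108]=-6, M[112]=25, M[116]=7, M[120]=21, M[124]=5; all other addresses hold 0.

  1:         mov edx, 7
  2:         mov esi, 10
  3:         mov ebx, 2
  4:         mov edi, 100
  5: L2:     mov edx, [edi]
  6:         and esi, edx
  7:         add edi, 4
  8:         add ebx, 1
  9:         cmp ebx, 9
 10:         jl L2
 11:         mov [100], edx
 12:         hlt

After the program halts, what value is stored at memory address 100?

5

edx=7
esi=10
ebx=2
edi=100
edx=M[100]=2
esi=10&2=2
edi=100+4=104
ebx=2+1=3
cmp ebx, 9  (cmp 3,9)
jl L2: taken
edx=M[104]=-1
esi=2&(-1)=2
edi=104+4=108
ebx=3+1=4
cmp ebx, 9  (cmp 4,9)
jl L2: taken
edx=M[108]=-6
esi=2&(-6)=2
edi=108+4=112
ebx=4+1=5
cmp ebx, 9  (cmp 5,9)
jl L2: taken
edx=M[112]=25
esi=2&25=0
edi=112+4=116
ebx=5+1=6
cmp ebx, 9  (cmp 6,9)
jl L2: taken
edx=M[116]=7
esi=0&7=0
edi=116+4=120
ebx=6+1=7
cmp ebx, 9  (cmp 7,9)
jl L2: taken
edx=M[120]=21
esi=0&21=0
edi=120+4=124
ebx=7+1=8
cmp ebx, 9  (cmp 8,9)
jl L2: taken
edx=M[124]=5
esi=0&5=0
edi=124+4=128
ebx=8+1=9
cmp ebx, 9  (cmp 9,9)
jl L2: not taken
mov [100], edx → M[100]=5
halt.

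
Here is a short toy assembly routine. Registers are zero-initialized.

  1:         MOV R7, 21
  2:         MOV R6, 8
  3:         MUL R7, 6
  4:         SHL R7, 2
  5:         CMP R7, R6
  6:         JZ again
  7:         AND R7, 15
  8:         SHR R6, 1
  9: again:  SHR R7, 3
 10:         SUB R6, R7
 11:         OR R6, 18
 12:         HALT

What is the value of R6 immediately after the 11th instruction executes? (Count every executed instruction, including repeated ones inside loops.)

19

R7=21
R6=8
R7=21*6=126
R7=126<<2=504
CMP R7, R6  (cmp 504,8)
JZ again: not taken
R7=504&15=8
R6=8>>1=4
R7=8>>3=1
R6=4-1=3
R6=3|18=19
After step 11: R6 = 19.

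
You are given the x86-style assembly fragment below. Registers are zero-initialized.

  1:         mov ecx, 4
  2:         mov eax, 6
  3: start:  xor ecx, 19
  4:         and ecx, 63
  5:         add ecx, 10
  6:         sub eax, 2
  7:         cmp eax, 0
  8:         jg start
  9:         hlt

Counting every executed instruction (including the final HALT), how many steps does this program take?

21

after mov ecx, 4: ecx=4
after mov eax, 6: eax=6
after xor ecx, 19: ecx=4^19=23
after and ecx, 63: ecx=23&63=23
after add ecx, 10: ecx=23+10=33
after sub eax, 2: eax=6-2=4
cmp eax, 0  (cmp 4,0)
jg start: taken
after xor ecx, 19: ecx=33^19=50
after and ecx, 63: ecx=50&63=50
after add ecx, 10: ecx=50+10=60
after sub eax, 2: eax=4-2=2
cmp eax, 0  (cmp 2,0)
jg start: taken
after xor ecx, 19: ecx=60^19=47
after and ecx, 63: ecx=47&63=47
after add ecx, 10: ecx=47+10=57
after sub eax, 2: eax=2-2=0
cmp eax, 0  (cmp 0,0)
jg start: not taken
halt.
Total executed instructions: 21.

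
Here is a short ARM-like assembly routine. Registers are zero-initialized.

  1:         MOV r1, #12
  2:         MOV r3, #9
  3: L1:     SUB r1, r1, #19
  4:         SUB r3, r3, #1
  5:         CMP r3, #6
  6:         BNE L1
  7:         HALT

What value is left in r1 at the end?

MOV r1, #12 → r1=12
MOV r3, #9 → r3=9
SUB r1, r1, #19 → r1=12-19=-7
SUB r3, r3, #1 → r3=9-1=8
CMP r3, #6  (cmp 8,6)
BNE L1: taken
SUB r1, r1, #19 → r1=(-7)-19=-26
SUB r3, r3, #1 → r3=8-1=7
CMP r3, #6  (cmp 7,6)
BNE L1: taken
SUB r1, r1, #19 → r1=(-26)-19=-45
SUB r3, r3, #1 → r3=7-1=6
CMP r3, #6  (cmp 6,6)
BNE L1: not taken
halt.

-45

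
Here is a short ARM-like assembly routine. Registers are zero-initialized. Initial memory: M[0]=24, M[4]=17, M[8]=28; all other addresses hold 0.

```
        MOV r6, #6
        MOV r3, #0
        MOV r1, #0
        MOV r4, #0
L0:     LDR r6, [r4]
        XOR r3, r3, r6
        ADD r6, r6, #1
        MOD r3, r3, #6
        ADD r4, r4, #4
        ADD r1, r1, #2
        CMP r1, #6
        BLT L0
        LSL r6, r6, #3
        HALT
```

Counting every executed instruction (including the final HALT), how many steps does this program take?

MOV r6, #6 → r6=6
MOV r3, #0 → r3=0
MOV r1, #0 → r1=0
MOV r4, #0 → r4=0
LDR r6, [r4] → r6=M[0]=24
XOR r3, r3, r6 → r3=0^24=24
ADD r6, r6, #1 → r6=24+1=25
MOD r3, r3, #6 → r3=24%6=0
ADD r4, r4, #4 → r4=0+4=4
ADD r1, r1, #2 → r1=0+2=2
CMP r1, #6  (cmp 2,6)
BLT L0: taken
LDR r6, [r4] → r6=M[4]=17
XOR r3, r3, r6 → r3=0^17=17
ADD r6, r6, #1 → r6=17+1=18
MOD r3, r3, #6 → r3=17%6=5
ADD r4, r4, #4 → r4=4+4=8
ADD r1, r1, #2 → r1=2+2=4
CMP r1, #6  (cmp 4,6)
BLT L0: taken
LDR r6, [r4] → r6=M[8]=28
XOR r3, r3, r6 → r3=5^28=25
ADD r6, r6, #1 → r6=28+1=29
MOD r3, r3, #6 → r3=25%6=1
ADD r4, r4, #4 → r4=8+4=12
ADD r1, r1, #2 → r1=4+2=6
CMP r1, #6  (cmp 6,6)
BLT L0: not taken
LSL r6, r6, #3 → r6=29<<3=232
halt.
Total executed instructions: 30.

30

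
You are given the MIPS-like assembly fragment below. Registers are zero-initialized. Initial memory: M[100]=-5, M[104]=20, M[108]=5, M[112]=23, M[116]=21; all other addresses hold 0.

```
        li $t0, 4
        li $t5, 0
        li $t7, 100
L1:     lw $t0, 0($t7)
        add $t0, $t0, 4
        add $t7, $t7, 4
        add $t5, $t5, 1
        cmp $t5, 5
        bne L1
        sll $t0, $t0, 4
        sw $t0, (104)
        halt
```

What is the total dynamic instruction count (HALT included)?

after li $t0, 4: $t0=4
after li $t5, 0: $t5=0
after li $t7, 100: $t7=100
after lw $t0, 0($t7): $t0=M[100]=-5
after add $t0, $t0, 4: $t0=(-5)+4=-1
after add $t7, $t7, 4: $t7=100+4=104
after add $t5, $t5, 1: $t5=0+1=1
cmp $t5, 5  (cmp 1,5)
bne L1: taken
after lw $t0, 0($t7): $t0=M[104]=20
after add $t0, $t0, 4: $t0=20+4=24
after add $t7, $t7, 4: $t7=104+4=108
after add $t5, $t5, 1: $t5=1+1=2
cmp $t5, 5  (cmp 2,5)
bne L1: taken
after lw $t0, 0($t7): $t0=M[108]=5
after add $t0, $t0, 4: $t0=5+4=9
after add $t7, $t7, 4: $t7=108+4=112
after add $t5, $t5, 1: $t5=2+1=3
cmp $t5, 5  (cmp 3,5)
bne L1: taken
after lw $t0, 0($t7): $t0=M[112]=23
after add $t0, $t0, 4: $t0=23+4=27
after add $t7, $t7, 4: $t7=112+4=116
after add $t5, $t5, 1: $t5=3+1=4
cmp $t5, 5  (cmp 4,5)
bne L1: taken
after lw $t0, 0($t7): $t0=M[116]=21
after add $t0, $t0, 4: $t0=21+4=25
after add $t7, $t7, 4: $t7=116+4=120
after add $t5, $t5, 1: $t5=4+1=5
cmp $t5, 5  (cmp 5,5)
bne L1: not taken
after sll $t0, $t0, 4: $t0=25<<4=400
sw $t0, (104) → M[104]=400
halt.
Total executed instructions: 36.

36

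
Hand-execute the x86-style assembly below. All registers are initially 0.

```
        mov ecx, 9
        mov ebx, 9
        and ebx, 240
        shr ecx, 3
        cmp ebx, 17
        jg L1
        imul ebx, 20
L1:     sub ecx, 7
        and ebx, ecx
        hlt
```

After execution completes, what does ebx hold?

0

after mov ecx, 9: ecx=9
after mov ebx, 9: ebx=9
after and ebx, 240: ebx=9&240=0
after shr ecx, 3: ecx=9>>3=1
cmp ebx, 17  (cmp 0,17)
jg L1: not taken
after imul ebx, 20: ebx=0*20=0
after sub ecx, 7: ecx=1-7=-6
after and ebx, ecx: ebx=0&(-6)=0
halt.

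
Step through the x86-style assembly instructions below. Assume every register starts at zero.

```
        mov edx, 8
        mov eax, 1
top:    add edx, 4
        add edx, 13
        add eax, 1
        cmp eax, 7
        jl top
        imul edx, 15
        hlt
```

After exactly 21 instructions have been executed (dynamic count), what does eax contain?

5

mov edx, 8 → edx=8
mov eax, 1 → eax=1
add edx, 4 → edx=8+4=12
add edx, 13 → edx=12+13=25
add eax, 1 → eax=1+1=2
cmp eax, 7  (cmp 2,7)
jl top: taken
add edx, 4 → edx=25+4=29
add edx, 13 → edx=29+13=42
add eax, 1 → eax=2+1=3
cmp eax, 7  (cmp 3,7)
jl top: taken
add edx, 4 → edx=42+4=46
add edx, 13 → edx=46+13=59
add eax, 1 → eax=3+1=4
cmp eax, 7  (cmp 4,7)
jl top: taken
add edx, 4 → edx=59+4=63
add edx, 13 → edx=63+13=76
add eax, 1 → eax=4+1=5
cmp eax, 7  (cmp 5,7)
After step 21: eax = 5.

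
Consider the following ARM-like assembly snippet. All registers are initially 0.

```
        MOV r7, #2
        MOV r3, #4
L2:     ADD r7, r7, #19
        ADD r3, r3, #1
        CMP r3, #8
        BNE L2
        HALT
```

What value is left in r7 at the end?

r7=2
r3=4
r7=2+19=21
r3=4+1=5
CMP r3, #8  (cmp 5,8)
BNE L2: taken
r7=21+19=40
r3=5+1=6
CMP r3, #8  (cmp 6,8)
BNE L2: taken
r7=40+19=59
r3=6+1=7
CMP r3, #8  (cmp 7,8)
BNE L2: taken
r7=59+19=78
r3=7+1=8
CMP r3, #8  (cmp 8,8)
BNE L2: not taken
halt.

78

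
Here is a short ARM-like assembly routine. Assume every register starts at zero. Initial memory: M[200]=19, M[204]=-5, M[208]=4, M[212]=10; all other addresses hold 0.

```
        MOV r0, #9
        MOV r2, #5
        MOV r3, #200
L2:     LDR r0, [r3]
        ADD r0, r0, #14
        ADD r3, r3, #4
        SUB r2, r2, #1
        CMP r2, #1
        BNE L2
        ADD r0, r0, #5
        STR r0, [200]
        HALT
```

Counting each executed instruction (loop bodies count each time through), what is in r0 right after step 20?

18

r0=9
r2=5
r3=200
r0=M[200]=19
r0=19+14=33
r3=200+4=204
r2=5-1=4
CMP r2, #1  (cmp 4,1)
BNE L2: taken
r0=M[204]=-5
r0=(-5)+14=9
r3=204+4=208
r2=4-1=3
CMP r2, #1  (cmp 3,1)
BNE L2: taken
r0=M[208]=4
r0=4+14=18
r3=208+4=212
r2=3-1=2
CMP r2, #1  (cmp 2,1)
After step 20: r0 = 18.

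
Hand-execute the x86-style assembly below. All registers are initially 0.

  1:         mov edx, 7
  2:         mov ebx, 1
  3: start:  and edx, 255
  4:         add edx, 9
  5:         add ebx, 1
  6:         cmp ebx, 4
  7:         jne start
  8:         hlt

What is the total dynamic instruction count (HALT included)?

mov edx, 7 → edx=7
mov ebx, 1 → ebx=1
and edx, 255 → edx=7&255=7
add edx, 9 → edx=7+9=16
add ebx, 1 → ebx=1+1=2
cmp ebx, 4  (cmp 2,4)
jne start: taken
and edx, 255 → edx=16&255=16
add edx, 9 → edx=16+9=25
add ebx, 1 → ebx=2+1=3
cmp ebx, 4  (cmp 3,4)
jne start: taken
and edx, 255 → edx=25&255=25
add edx, 9 → edx=25+9=34
add ebx, 1 → ebx=3+1=4
cmp ebx, 4  (cmp 4,4)
jne start: not taken
halt.
Total executed instructions: 18.

18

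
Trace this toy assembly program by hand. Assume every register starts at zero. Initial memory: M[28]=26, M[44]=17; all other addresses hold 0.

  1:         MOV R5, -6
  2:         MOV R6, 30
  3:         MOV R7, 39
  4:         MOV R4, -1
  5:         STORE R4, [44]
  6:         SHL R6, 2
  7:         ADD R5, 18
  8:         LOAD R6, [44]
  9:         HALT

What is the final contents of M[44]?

MOV R5, -6 → R5=-6
MOV R6, 30 → R6=30
MOV R7, 39 → R7=39
MOV R4, -1 → R4=-1
STORE R4, [44] → M[44]=-1
SHL R6, 2 → R6=30<<2=120
ADD R5, 18 → R5=(-6)+18=12
LOAD R6, [44] → R6=M[44]=-1
halt.

-1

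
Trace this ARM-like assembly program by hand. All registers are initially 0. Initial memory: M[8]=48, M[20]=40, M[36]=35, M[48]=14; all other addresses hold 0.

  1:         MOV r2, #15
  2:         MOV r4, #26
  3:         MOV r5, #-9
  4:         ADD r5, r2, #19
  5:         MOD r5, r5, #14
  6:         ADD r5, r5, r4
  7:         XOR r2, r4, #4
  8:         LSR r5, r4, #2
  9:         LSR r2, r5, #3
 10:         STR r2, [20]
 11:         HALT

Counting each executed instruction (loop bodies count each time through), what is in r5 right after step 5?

6

MOV r2, #15 → r2=15
MOV r4, #26 → r4=26
MOV r5, #-9 → r5=-9
ADD r5, r2, #19 → r5=15+19=34
MOD r5, r5, #14 → r5=34%14=6
After step 5: r5 = 6.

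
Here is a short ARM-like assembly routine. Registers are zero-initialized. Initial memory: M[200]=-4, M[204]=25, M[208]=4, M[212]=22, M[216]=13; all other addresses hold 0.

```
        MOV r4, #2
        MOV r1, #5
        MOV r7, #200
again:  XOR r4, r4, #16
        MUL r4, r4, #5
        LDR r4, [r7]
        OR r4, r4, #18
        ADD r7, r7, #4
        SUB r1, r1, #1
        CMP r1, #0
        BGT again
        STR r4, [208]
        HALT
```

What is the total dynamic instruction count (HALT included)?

MOV r4, #2 → r4=2
MOV r1, #5 → r1=5
MOV r7, #200 → r7=200
XOR r4, r4, #16 → r4=2^16=18
MUL r4, r4, #5 → r4=18*5=90
LDR r4, [r7] → r4=M[200]=-4
OR r4, r4, #18 → r4=(-4)|18=-2
ADD r7, r7, #4 → r7=200+4=204
SUB r1, r1, #1 → r1=5-1=4
CMP r1, #0  (cmp 4,0)
BGT again: taken
XOR r4, r4, #16 → r4=(-2)^16=-18
MUL r4, r4, #5 → r4=(-18)*5=-90
LDR r4, [r7] → r4=M[204]=25
OR r4, r4, #18 → r4=25|18=27
ADD r7, r7, #4 → r7=204+4=208
SUB r1, r1, #1 → r1=4-1=3
CMP r1, #0  (cmp 3,0)
BGT again: taken
XOR r4, r4, #16 → r4=27^16=11
MUL r4, r4, #5 → r4=11*5=55
LDR r4, [r7] → r4=M[208]=4
OR r4, r4, #18 → r4=4|18=22
ADD r7, r7, #4 → r7=208+4=212
SUB r1, r1, #1 → r1=3-1=2
CMP r1, #0  (cmp 2,0)
BGT again: taken
XOR r4, r4, #16 → r4=22^16=6
MUL r4, r4, #5 → r4=6*5=30
LDR r4, [r7] → r4=M[212]=22
OR r4, r4, #18 → r4=22|18=22
ADD r7, r7, #4 → r7=212+4=216
SUB r1, r1, #1 → r1=2-1=1
CMP r1, #0  (cmp 1,0)
BGT again: taken
XOR r4, r4, #16 → r4=22^16=6
MUL r4, r4, #5 → r4=6*5=30
LDR r4, [r7] → r4=M[216]=13
OR r4, r4, #18 → r4=13|18=31
ADD r7, r7, #4 → r7=216+4=220
SUB r1, r1, #1 → r1=1-1=0
CMP r1, #0  (cmp 0,0)
BGT again: not taken
STR r4, [208] → M[208]=31
halt.
Total executed instructions: 45.

45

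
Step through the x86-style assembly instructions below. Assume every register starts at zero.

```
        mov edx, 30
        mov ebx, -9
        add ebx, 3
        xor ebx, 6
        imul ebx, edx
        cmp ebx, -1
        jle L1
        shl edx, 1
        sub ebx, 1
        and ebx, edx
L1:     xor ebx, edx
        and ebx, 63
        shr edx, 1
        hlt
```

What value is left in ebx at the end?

22

mov edx, 30 → edx=30
mov ebx, -9 → ebx=-9
add ebx, 3 → ebx=(-9)+3=-6
xor ebx, 6 → ebx=(-6)^6=-4
imul ebx, edx → ebx=(-4)*30=-120
cmp ebx, -1  (cmp -120,-1)
jle L1: taken
xor ebx, edx → ebx=(-120)^30=-106
and ebx, 63 → ebx=(-106)&63=22
shr edx, 1 → edx=30>>1=15
halt.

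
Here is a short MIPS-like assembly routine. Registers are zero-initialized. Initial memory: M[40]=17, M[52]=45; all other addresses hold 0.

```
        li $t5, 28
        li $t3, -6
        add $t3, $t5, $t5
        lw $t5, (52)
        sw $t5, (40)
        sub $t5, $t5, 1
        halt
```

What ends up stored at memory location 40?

li $t5, 28 → $t5=28
li $t3, -6 → $t3=-6
add $t3, $t5, $t5 → $t3=28+28=56
lw $t5, (52) → $t5=M[52]=45
sw $t5, (40) → M[40]=45
sub $t5, $t5, 1 → $t5=45-1=44
halt.

45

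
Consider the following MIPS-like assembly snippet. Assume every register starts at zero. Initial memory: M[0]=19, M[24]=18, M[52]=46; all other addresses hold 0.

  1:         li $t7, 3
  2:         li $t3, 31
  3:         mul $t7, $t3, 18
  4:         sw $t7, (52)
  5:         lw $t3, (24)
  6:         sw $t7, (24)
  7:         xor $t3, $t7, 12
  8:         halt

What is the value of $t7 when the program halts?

558

li $t7, 3 → $t7=3
li $t3, 31 → $t3=31
mul $t7, $t3, 18 → $t7=31*18=558
sw $t7, (52) → M[52]=558
lw $t3, (24) → $t3=M[24]=18
sw $t7, (24) → M[24]=558
xor $t3, $t7, 12 → $t3=558^12=546
halt.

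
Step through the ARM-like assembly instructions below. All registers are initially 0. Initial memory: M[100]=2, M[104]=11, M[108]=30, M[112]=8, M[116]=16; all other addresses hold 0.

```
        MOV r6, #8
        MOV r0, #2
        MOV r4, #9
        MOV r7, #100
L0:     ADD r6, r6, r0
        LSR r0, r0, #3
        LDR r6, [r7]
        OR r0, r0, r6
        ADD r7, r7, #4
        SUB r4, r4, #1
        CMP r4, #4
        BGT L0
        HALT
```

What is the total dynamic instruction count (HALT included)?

r6=8
r0=2
r4=9
r7=100
r6=8+2=10
r0=2>>3=0
r6=M[100]=2
r0=0|2=2
r7=100+4=104
r4=9-1=8
CMP r4, #4  (cmp 8,4)
BGT L0: taken
r6=2+2=4
r0=2>>3=0
r6=M[104]=11
r0=0|11=11
r7=104+4=108
r4=8-1=7
CMP r4, #4  (cmp 7,4)
BGT L0: taken
r6=11+11=22
r0=11>>3=1
r6=M[108]=30
r0=1|30=31
r7=108+4=112
r4=7-1=6
CMP r4, #4  (cmp 6,4)
BGT L0: taken
r6=30+31=61
r0=31>>3=3
r6=M[112]=8
r0=3|8=11
r7=112+4=116
r4=6-1=5
CMP r4, #4  (cmp 5,4)
BGT L0: taken
r6=8+11=19
r0=11>>3=1
r6=M[116]=16
r0=1|16=17
r7=116+4=120
r4=5-1=4
CMP r4, #4  (cmp 4,4)
BGT L0: not taken
halt.
Total executed instructions: 45.

45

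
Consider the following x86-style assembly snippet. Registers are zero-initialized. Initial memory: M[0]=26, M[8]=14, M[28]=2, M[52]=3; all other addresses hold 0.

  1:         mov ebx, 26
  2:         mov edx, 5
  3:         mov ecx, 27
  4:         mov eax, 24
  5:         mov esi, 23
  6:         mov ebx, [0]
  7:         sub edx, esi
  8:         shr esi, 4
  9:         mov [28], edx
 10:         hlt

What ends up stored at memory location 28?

after mov ebx, 26: ebx=26
after mov edx, 5: edx=5
after mov ecx, 27: ecx=27
after mov eax, 24: eax=24
after mov esi, 23: esi=23
after mov ebx, [0]: ebx=M[0]=26
after sub edx, esi: edx=5-23=-18
after shr esi, 4: esi=23>>4=1
mov [28], edx → M[28]=-18
halt.

-18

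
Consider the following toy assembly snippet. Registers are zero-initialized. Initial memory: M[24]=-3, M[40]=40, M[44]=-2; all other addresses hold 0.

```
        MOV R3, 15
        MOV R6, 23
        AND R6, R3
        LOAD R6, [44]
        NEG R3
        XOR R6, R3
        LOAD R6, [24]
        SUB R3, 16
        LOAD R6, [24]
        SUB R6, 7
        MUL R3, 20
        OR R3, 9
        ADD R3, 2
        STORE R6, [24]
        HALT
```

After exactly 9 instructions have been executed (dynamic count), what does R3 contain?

MOV R3, 15 → R3=15
MOV R6, 23 → R6=23
AND R6, R3 → R6=23&15=7
LOAD R6, [44] → R6=M[44]=-2
NEG R3 → R3=-(15)=-15
XOR R6, R3 → R6=(-2)^(-15)=15
LOAD R6, [24] → R6=M[24]=-3
SUB R3, 16 → R3=(-15)-16=-31
LOAD R6, [24] → R6=M[24]=-3
After step 9: R3 = -31.

-31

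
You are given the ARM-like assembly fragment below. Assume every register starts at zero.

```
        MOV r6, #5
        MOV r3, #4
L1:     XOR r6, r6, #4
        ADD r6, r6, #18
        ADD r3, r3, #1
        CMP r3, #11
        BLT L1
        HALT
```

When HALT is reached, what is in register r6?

135

MOV r6, #5 → r6=5
MOV r3, #4 → r3=4
XOR r6, r6, #4 → r6=5^4=1
ADD r6, r6, #18 → r6=1+18=19
ADD r3, r3, #1 → r3=4+1=5
CMP r3, #11  (cmp 5,11)
BLT L1: taken
XOR r6, r6, #4 → r6=19^4=23
ADD r6, r6, #18 → r6=23+18=41
ADD r3, r3, #1 → r3=5+1=6
CMP r3, #11  (cmp 6,11)
BLT L1: taken
XOR r6, r6, #4 → r6=41^4=45
ADD r6, r6, #18 → r6=45+18=63
ADD r3, r3, #1 → r3=6+1=7
CMP r3, #11  (cmp 7,11)
BLT L1: taken
XOR r6, r6, #4 → r6=63^4=59
ADD r6, r6, #18 → r6=59+18=77
ADD r3, r3, #1 → r3=7+1=8
CMP r3, #11  (cmp 8,11)
BLT L1: taken
XOR r6, r6, #4 → r6=77^4=73
ADD r6, r6, #18 → r6=73+18=91
ADD r3, r3, #1 → r3=8+1=9
CMP r3, #11  (cmp 9,11)
BLT L1: taken
XOR r6, r6, #4 → r6=91^4=95
ADD r6, r6, #18 → r6=95+18=113
ADD r3, r3, #1 → r3=9+1=10
CMP r3, #11  (cmp 10,11)
BLT L1: taken
XOR r6, r6, #4 → r6=113^4=117
ADD r6, r6, #18 → r6=117+18=135
ADD r3, r3, #1 → r3=10+1=11
CMP r3, #11  (cmp 11,11)
BLT L1: not taken
halt.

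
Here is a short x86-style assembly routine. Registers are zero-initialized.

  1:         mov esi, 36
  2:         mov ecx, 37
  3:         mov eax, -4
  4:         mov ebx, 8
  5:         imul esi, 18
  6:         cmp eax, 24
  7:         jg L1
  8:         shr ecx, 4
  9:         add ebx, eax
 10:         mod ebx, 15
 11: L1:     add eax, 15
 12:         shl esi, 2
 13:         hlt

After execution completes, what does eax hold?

11

after mov esi, 36: esi=36
after mov ecx, 37: ecx=37
after mov eax, -4: eax=-4
after mov ebx, 8: ebx=8
after imul esi, 18: esi=36*18=648
cmp eax, 24  (cmp -4,24)
jg L1: not taken
after shr ecx, 4: ecx=37>>4=2
after add ebx, eax: ebx=8+(-4)=4
after mod ebx, 15: ebx=4%15=4
after add eax, 15: eax=(-4)+15=11
after shl esi, 2: esi=648<<2=2592
halt.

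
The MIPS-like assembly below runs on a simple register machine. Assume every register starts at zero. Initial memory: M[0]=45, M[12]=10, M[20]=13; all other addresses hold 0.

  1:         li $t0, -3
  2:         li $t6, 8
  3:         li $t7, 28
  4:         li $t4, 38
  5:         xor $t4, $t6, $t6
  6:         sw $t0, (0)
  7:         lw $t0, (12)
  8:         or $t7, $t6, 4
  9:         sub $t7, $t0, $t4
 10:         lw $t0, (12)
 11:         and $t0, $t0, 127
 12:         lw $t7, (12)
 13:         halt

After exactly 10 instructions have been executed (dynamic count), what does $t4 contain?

0

$t0=-3
$t6=8
$t7=28
$t4=38
$t4=8^8=0
sw $t0, (0) → M[0]=-3
$t0=M[12]=10
$t7=8|4=12
$t7=10-0=10
$t0=M[12]=10
After step 10: $t4 = 0.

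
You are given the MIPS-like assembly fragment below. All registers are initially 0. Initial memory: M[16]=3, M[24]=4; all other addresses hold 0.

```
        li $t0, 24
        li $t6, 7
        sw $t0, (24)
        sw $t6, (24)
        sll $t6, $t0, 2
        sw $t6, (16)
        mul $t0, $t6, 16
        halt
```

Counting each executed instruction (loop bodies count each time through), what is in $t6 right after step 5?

$t0=24
$t6=7
sw $t0, (24) → M[24]=24
sw $t6, (24) → M[24]=7
$t6=24<<2=96
After step 5: $t6 = 96.

96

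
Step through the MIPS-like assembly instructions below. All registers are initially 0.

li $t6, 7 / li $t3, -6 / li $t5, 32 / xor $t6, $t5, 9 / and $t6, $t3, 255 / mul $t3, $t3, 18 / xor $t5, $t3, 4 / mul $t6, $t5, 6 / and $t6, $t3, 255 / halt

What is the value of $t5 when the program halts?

-112

$t6=7
$t3=-6
$t5=32
$t6=32^9=41
$t6=(-6)&255=250
$t3=(-6)*18=-108
$t5=(-108)^4=-112
$t6=(-112)*6=-672
$t6=(-108)&255=148
halt.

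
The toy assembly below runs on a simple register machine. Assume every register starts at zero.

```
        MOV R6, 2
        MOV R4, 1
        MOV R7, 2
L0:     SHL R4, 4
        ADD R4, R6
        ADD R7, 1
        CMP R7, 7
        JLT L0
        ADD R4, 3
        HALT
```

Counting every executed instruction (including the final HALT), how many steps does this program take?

after MOV R6, 2: R6=2
after MOV R4, 1: R4=1
after MOV R7, 2: R7=2
after SHL R4, 4: R4=1<<4=16
after ADD R4, R6: R4=16+2=18
after ADD R7, 1: R7=2+1=3
CMP R7, 7  (cmp 3,7)
JLT L0: taken
after SHL R4, 4: R4=18<<4=288
after ADD R4, R6: R4=288+2=290
after ADD R7, 1: R7=3+1=4
CMP R7, 7  (cmp 4,7)
JLT L0: taken
after SHL R4, 4: R4=290<<4=4640
after ADD R4, R6: R4=4640+2=4642
after ADD R7, 1: R7=4+1=5
CMP R7, 7  (cmp 5,7)
JLT L0: taken
after SHL R4, 4: R4=4642<<4=74272
after ADD R4, R6: R4=74272+2=74274
after ADD R7, 1: R7=5+1=6
CMP R7, 7  (cmp 6,7)
JLT L0: taken
after SHL R4, 4: R4=74274<<4=1188384
after ADD R4, R6: R4=1188384+2=1188386
after ADD R7, 1: R7=6+1=7
CMP R7, 7  (cmp 7,7)
JLT L0: not taken
after ADD R4, 3: R4=1188386+3=1188389
halt.
Total executed instructions: 30.

30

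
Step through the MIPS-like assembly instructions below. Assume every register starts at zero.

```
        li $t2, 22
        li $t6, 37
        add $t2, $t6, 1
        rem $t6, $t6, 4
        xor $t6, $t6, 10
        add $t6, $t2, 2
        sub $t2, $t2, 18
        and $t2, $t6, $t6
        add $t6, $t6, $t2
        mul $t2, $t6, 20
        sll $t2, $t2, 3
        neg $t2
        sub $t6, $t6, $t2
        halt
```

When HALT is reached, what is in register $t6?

12880

after li $t2, 22: $t2=22
after li $t6, 37: $t6=37
after add $t2, $t6, 1: $t2=37+1=38
after rem $t6, $t6, 4: $t6=37%4=1
after xor $t6, $t6, 10: $t6=1^10=11
after add $t6, $t2, 2: $t6=38+2=40
after sub $t2, $t2, 18: $t2=38-18=20
after and $t2, $t6, $t6: $t2=40&40=40
after add $t6, $t6, $t2: $t6=40+40=80
after mul $t2, $t6, 20: $t2=80*20=1600
after sll $t2, $t2, 3: $t2=1600<<3=12800
after neg $t2: $t2=-(12800)=-12800
after sub $t6, $t6, $t2: $t6=80-(-12800)=12880
halt.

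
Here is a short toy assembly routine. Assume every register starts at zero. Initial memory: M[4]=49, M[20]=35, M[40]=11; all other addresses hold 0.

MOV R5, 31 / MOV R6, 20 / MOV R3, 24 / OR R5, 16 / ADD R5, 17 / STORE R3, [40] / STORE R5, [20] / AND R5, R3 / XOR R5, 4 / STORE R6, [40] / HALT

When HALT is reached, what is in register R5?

R5=31
R6=20
R3=24
R5=31|16=31
R5=31+17=48
STORE R3, [40] → M[40]=24
STORE R5, [20] → M[20]=48
R5=48&24=16
R5=16^4=20
STORE R6, [40] → M[40]=20
halt.

20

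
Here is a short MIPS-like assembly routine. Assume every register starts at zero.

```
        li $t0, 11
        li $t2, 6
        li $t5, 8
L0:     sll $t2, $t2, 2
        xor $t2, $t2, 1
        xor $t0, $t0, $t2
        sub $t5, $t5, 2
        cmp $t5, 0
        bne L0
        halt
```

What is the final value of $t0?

1975

after li $t0, 11: $t0=11
after li $t2, 6: $t2=6
after li $t5, 8: $t5=8
after sll $t2, $t2, 2: $t2=6<<2=24
after xor $t2, $t2, 1: $t2=24^1=25
after xor $t0, $t0, $t2: $t0=11^25=18
after sub $t5, $t5, 2: $t5=8-2=6
cmp $t5, 0  (cmp 6,0)
bne L0: taken
after sll $t2, $t2, 2: $t2=25<<2=100
after xor $t2, $t2, 1: $t2=100^1=101
after xor $t0, $t0, $t2: $t0=18^101=119
after sub $t5, $t5, 2: $t5=6-2=4
cmp $t5, 0  (cmp 4,0)
bne L0: taken
after sll $t2, $t2, 2: $t2=101<<2=404
after xor $t2, $t2, 1: $t2=404^1=405
after xor $t0, $t0, $t2: $t0=119^405=482
after sub $t5, $t5, 2: $t5=4-2=2
cmp $t5, 0  (cmp 2,0)
bne L0: taken
after sll $t2, $t2, 2: $t2=405<<2=1620
after xor $t2, $t2, 1: $t2=1620^1=1621
after xor $t0, $t0, $t2: $t0=482^1621=1975
after sub $t5, $t5, 2: $t5=2-2=0
cmp $t5, 0  (cmp 0,0)
bne L0: not taken
halt.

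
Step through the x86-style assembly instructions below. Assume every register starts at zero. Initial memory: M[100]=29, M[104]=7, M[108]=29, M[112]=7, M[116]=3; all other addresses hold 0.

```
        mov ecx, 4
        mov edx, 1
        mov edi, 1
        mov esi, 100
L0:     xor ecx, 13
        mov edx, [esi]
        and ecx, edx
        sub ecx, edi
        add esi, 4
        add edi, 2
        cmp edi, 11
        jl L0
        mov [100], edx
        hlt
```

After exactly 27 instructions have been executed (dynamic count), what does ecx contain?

after mov ecx, 4: ecx=4
after mov edx, 1: edx=1
after mov edi, 1: edi=1
after mov esi, 100: esi=100
after xor ecx, 13: ecx=4^13=9
after mov edx, [esi]: edx=M[100]=29
after and ecx, edx: ecx=9&29=9
after sub ecx, edi: ecx=9-1=8
after add esi, 4: esi=100+4=104
after add edi, 2: edi=1+2=3
cmp edi, 11  (cmp 3,11)
jl L0: taken
after xor ecx, 13: ecx=8^13=5
after mov edx, [esi]: edx=M[104]=7
after and ecx, edx: ecx=5&7=5
after sub ecx, edi: ecx=5-3=2
after add esi, 4: esi=104+4=108
after add edi, 2: edi=3+2=5
cmp edi, 11  (cmp 5,11)
jl L0: taken
after xor ecx, 13: ecx=2^13=15
after mov edx, [esi]: edx=M[108]=29
after and ecx, edx: ecx=15&29=13
after sub ecx, edi: ecx=13-5=8
after add esi, 4: esi=108+4=112
after add edi, 2: edi=5+2=7
cmp edi, 11  (cmp 7,11)
After step 27: ecx = 8.

8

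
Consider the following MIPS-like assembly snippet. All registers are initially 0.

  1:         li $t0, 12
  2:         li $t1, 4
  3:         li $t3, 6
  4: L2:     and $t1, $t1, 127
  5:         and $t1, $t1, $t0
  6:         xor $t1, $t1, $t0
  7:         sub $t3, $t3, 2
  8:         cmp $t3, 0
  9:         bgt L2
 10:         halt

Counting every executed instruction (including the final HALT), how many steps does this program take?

after li $t0, 12: $t0=12
after li $t1, 4: $t1=4
after li $t3, 6: $t3=6
after and $t1, $t1, 127: $t1=4&127=4
after and $t1, $t1, $t0: $t1=4&12=4
after xor $t1, $t1, $t0: $t1=4^12=8
after sub $t3, $t3, 2: $t3=6-2=4
cmp $t3, 0  (cmp 4,0)
bgt L2: taken
after and $t1, $t1, 127: $t1=8&127=8
after and $t1, $t1, $t0: $t1=8&12=8
after xor $t1, $t1, $t0: $t1=8^12=4
after sub $t3, $t3, 2: $t3=4-2=2
cmp $t3, 0  (cmp 2,0)
bgt L2: taken
after and $t1, $t1, 127: $t1=4&127=4
after and $t1, $t1, $t0: $t1=4&12=4
after xor $t1, $t1, $t0: $t1=4^12=8
after sub $t3, $t3, 2: $t3=2-2=0
cmp $t3, 0  (cmp 0,0)
bgt L2: not taken
halt.
Total executed instructions: 22.

22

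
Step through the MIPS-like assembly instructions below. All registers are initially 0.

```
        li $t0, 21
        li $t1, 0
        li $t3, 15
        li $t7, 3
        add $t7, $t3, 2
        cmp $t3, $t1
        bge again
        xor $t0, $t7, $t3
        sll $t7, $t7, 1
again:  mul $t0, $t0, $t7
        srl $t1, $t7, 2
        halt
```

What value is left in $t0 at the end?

after li $t0, 21: $t0=21
after li $t1, 0: $t1=0
after li $t3, 15: $t3=15
after li $t7, 3: $t7=3
after add $t7, $t3, 2: $t7=15+2=17
cmp $t3, $t1  (cmp 15,0)
bge again: taken
after mul $t0, $t0, $t7: $t0=21*17=357
after srl $t1, $t7, 2: $t1=17>>2=4
halt.

357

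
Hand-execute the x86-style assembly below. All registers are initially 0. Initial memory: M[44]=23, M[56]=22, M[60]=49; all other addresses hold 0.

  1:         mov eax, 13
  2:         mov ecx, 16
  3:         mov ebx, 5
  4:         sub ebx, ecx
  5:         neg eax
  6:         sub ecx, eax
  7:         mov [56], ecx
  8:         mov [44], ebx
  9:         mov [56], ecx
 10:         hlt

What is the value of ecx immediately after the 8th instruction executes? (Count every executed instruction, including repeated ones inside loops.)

eax=13
ecx=16
ebx=5
ebx=5-16=-11
eax=-(13)=-13
ecx=16-(-13)=29
mov [56], ecx → M[56]=29
mov [44], ebx → M[44]=-11
After step 8: ecx = 29.

29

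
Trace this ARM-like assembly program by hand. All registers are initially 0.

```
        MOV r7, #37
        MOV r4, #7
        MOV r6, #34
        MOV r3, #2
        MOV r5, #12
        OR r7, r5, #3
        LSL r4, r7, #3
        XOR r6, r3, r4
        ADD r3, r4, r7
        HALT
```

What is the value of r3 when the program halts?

MOV r7, #37 → r7=37
MOV r4, #7 → r4=7
MOV r6, #34 → r6=34
MOV r3, #2 → r3=2
MOV r5, #12 → r5=12
OR r7, r5, #3 → r7=12|3=15
LSL r4, r7, #3 → r4=15<<3=120
XOR r6, r3, r4 → r6=2^120=122
ADD r3, r4, r7 → r3=120+15=135
halt.

135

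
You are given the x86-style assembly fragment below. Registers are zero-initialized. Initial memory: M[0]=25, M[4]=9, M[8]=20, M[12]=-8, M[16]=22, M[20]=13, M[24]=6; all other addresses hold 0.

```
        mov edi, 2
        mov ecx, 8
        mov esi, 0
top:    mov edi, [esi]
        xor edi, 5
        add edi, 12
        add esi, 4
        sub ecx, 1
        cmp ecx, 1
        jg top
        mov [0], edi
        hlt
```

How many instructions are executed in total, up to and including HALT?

54

edi=2
ecx=8
esi=0
edi=M[0]=25
edi=25^5=28
edi=28+12=40
esi=0+4=4
ecx=8-1=7
cmp ecx, 1  (cmp 7,1)
jg top: taken
edi=M[4]=9
edi=9^5=12
edi=12+12=24
esi=4+4=8
ecx=7-1=6
cmp ecx, 1  (cmp 6,1)
jg top: taken
edi=M[8]=20
edi=20^5=17
edi=17+12=29
esi=8+4=12
ecx=6-1=5
cmp ecx, 1  (cmp 5,1)
jg top: taken
edi=M[12]=-8
edi=(-8)^5=-3
edi=(-3)+12=9
esi=12+4=16
ecx=5-1=4
cmp ecx, 1  (cmp 4,1)
jg top: taken
edi=M[16]=22
edi=22^5=19
edi=19+12=31
esi=16+4=20
ecx=4-1=3
cmp ecx, 1  (cmp 3,1)
jg top: taken
edi=M[20]=13
edi=13^5=8
edi=8+12=20
esi=20+4=24
ecx=3-1=2
cmp ecx, 1  (cmp 2,1)
jg top: taken
edi=M[24]=6
edi=6^5=3
edi=3+12=15
esi=24+4=28
ecx=2-1=1
cmp ecx, 1  (cmp 1,1)
jg top: not taken
mov [0], edi → M[0]=15
halt.
Total executed instructions: 54.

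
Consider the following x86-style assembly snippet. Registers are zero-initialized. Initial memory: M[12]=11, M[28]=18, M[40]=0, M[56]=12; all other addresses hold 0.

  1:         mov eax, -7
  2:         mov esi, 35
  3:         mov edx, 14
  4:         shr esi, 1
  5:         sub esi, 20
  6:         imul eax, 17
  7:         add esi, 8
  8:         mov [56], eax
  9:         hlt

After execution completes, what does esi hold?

mov eax, -7 → eax=-7
mov esi, 35 → esi=35
mov edx, 14 → edx=14
shr esi, 1 → esi=35>>1=17
sub esi, 20 → esi=17-20=-3
imul eax, 17 → eax=(-7)*17=-119
add esi, 8 → esi=(-3)+8=5
mov [56], eax → M[56]=-119
halt.

5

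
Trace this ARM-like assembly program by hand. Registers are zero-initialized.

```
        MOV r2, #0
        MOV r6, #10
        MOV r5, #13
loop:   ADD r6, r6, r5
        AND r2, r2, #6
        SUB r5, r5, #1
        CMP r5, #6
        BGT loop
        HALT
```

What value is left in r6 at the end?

80

r2=0
r6=10
r5=13
r6=10+13=23
r2=0&6=0
r5=13-1=12
CMP r5, #6  (cmp 12,6)
BGT loop: taken
r6=23+12=35
r2=0&6=0
r5=12-1=11
CMP r5, #6  (cmp 11,6)
BGT loop: taken
r6=35+11=46
r2=0&6=0
r5=11-1=10
CMP r5, #6  (cmp 10,6)
BGT loop: taken
r6=46+10=56
r2=0&6=0
r5=10-1=9
CMP r5, #6  (cmp 9,6)
BGT loop: taken
r6=56+9=65
r2=0&6=0
r5=9-1=8
CMP r5, #6  (cmp 8,6)
BGT loop: taken
r6=65+8=73
r2=0&6=0
r5=8-1=7
CMP r5, #6  (cmp 7,6)
BGT loop: taken
r6=73+7=80
r2=0&6=0
r5=7-1=6
CMP r5, #6  (cmp 6,6)
BGT loop: not taken
halt.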